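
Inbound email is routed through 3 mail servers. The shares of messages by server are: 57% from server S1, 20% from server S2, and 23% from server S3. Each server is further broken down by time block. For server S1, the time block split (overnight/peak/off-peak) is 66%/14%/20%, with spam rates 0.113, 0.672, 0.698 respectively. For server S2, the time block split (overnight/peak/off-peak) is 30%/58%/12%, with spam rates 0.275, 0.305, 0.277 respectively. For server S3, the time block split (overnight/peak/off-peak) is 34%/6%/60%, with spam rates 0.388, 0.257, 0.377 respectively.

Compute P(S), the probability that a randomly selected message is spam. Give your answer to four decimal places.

P(S|S1) = 0.66·0.113 + 0.14·0.672 + 0.2·0.698 = 0.07458 + 0.09408 + 0.1396 = 0.30826
P(S|S2) = 0.3·0.275 + 0.58·0.305 + 0.12·0.277 = 0.0825 + 0.1769 + 0.03324 = 0.29264
P(S|S3) = 0.34·0.388 + 0.06·0.257 + 0.6·0.377 = 0.13192 + 0.01542 + 0.2262 = 0.37354
Then overall,
P(S) = 0.57·0.30826 + 0.2·0.29264 + 0.23·0.37354
      = 0.1757082 + 0.058528 + 0.0859142 = 0.3201504

P(S) ≈ 0.3202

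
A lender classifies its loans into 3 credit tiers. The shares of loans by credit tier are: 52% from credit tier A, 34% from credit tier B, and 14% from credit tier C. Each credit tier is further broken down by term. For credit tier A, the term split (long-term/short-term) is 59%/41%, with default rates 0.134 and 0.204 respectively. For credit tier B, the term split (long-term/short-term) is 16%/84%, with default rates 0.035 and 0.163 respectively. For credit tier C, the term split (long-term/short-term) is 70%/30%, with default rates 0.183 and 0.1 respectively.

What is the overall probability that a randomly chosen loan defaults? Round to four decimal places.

P(D) ≈ 0.1552

P(D|A) = 0.59·0.134 + 0.41·0.204 = 0.07906 + 0.08364 = 0.1627
P(D|B) = 0.16·0.035 + 0.84·0.163 = 0.0056 + 0.13692 = 0.14252
P(D|C) = 0.7·0.183 + 0.3·0.1 = 0.1281 + 0.03 = 0.1581
By total probability over the outer partition,
P(D) = 0.52·0.1627 + 0.34·0.14252 + 0.14·0.1581
      = 0.084604 + 0.0484568 + 0.022134 = 0.1551948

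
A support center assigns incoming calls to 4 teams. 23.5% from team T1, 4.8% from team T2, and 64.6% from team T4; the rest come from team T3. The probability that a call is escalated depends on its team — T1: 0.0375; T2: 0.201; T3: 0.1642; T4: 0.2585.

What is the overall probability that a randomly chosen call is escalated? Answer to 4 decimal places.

0.1971

P(T3) = 1 − (0.235 + 0.048 + 0.646) = 0.071.
P(E) = P(E|T1)·P(T1) + P(E|T2)·P(T2) + P(E|T3)·P(T3) + P(E|T4)·P(T4)
      = 0.0375·0.235 + 0.201·0.048 + 0.1642·0.071 + 0.2585·0.646
      = 0.0088125 + 0.009648 + 0.0116582 + 0.166991 = 0.1971097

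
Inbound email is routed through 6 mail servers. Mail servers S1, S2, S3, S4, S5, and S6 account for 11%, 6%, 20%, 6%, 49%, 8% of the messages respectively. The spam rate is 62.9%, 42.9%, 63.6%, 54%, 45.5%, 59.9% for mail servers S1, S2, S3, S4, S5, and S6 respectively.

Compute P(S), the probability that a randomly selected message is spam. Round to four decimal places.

P(S) = P(S|S1)·P(S1) + P(S|S2)·P(S2) + P(S|S3)·P(S3) + P(S|S4)·P(S4) + P(S|S5)·P(S5) + P(S|S6)·P(S6)
      = 0.629·0.11 + 0.429·0.06 + 0.636·0.2 + 0.54·0.06 + 0.455·0.49 + 0.599·0.08
      = 0.06919 + 0.02574 + 0.1272 + 0.0324 + 0.22295 + 0.04792 = 0.5254

0.5254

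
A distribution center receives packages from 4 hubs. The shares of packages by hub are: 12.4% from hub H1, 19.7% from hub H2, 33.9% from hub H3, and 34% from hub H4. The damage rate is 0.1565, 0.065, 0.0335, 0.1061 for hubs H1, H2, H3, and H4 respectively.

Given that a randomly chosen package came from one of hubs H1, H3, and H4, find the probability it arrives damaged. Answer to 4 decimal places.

0.0832

Let S = {H1, H3, H4}.
P(S) = 0.124 + 0.339 + 0.34 = 0.803.
P(D ∩ S) = 0.1565·0.124 + 0.0335·0.339 + 0.1061·0.34 = 0.019406 + 0.0113565 + 0.036074 = 0.0668365.
P(D | S) = 0.0668365 / 0.803 = 0.083233…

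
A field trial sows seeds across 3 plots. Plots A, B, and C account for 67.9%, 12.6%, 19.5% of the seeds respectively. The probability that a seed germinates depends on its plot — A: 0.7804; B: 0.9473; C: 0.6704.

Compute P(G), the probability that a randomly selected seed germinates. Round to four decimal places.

P(G) ≈ 0.7800

By the law of total probability,
P(G) = P(G|A)·P(A) + P(G|B)·P(B) + P(G|C)·P(C)
      = 0.7804·0.679 + 0.9473·0.126 + 0.6704·0.195
      = 0.5298916 + 0.1193598 + 0.130728 = 0.7799794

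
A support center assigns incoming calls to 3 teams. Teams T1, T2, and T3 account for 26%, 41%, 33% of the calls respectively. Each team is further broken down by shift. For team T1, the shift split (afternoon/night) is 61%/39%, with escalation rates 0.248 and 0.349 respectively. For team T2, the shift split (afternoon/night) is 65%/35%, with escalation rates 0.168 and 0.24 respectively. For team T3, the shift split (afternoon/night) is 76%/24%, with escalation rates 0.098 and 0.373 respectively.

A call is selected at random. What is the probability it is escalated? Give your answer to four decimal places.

P(E|T1) = 0.61·0.248 + 0.39·0.349 = 0.15128 + 0.13611 = 0.28739
P(E|T2) = 0.65·0.168 + 0.35·0.24 = 0.1092 + 0.084 = 0.1932
P(E|T3) = 0.76·0.098 + 0.24·0.373 = 0.07448 + 0.08952 = 0.164
Then overall,
P(E) = 0.26·0.28739 + 0.41·0.1932 + 0.33·0.164
      = 0.0747214 + 0.079212 + 0.05412 = 0.2080534

0.2081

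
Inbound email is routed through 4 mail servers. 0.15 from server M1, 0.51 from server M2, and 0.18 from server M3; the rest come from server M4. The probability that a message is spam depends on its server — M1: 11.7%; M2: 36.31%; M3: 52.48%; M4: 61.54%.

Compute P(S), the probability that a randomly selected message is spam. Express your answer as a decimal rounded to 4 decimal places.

0.3957

P(M4) = 1 − (0.15 + 0.51 + 0.18) = 0.16.
Using total probability over the partition,
P(S) = P(S|M1)·P(M1) + P(S|M2)·P(M2) + P(S|M3)·P(M3) + P(S|M4)·P(M4)
      = 0.117·0.15 + 0.3631·0.51 + 0.5248·0.18 + 0.6154·0.16
      = 0.01755 + 0.185181 + 0.094464 + 0.098464 = 0.395659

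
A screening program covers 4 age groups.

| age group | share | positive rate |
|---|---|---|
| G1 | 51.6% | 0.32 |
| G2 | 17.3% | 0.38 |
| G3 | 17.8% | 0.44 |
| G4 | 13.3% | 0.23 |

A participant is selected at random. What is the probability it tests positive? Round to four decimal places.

P(T) ≈ 0.3398

Using total probability over the partition,
P(T) = P(T|G1)·P(G1) + P(T|G2)·P(G2) + P(T|G3)·P(G3) + P(T|G4)·P(G4)
      = 0.32·0.516 + 0.38·0.173 + 0.44·0.178 + 0.23·0.133
      = 0.16512 + 0.06574 + 0.07832 + 0.03059 = 0.33977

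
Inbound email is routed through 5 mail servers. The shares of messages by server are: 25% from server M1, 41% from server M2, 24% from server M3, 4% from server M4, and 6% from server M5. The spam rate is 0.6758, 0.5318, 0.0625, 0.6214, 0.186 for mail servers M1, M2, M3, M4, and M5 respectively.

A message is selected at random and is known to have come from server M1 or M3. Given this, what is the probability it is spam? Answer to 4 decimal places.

Let J = {M1, M3}.
P(J) = 0.25 + 0.24 = 0.49.
P(S ∩ J) = 0.6758·0.25 + 0.0625·0.24 = 0.16895 + 0.015 = 0.18395.
P(S | J) = 0.18395 / 0.49 = 0.375408…

0.3754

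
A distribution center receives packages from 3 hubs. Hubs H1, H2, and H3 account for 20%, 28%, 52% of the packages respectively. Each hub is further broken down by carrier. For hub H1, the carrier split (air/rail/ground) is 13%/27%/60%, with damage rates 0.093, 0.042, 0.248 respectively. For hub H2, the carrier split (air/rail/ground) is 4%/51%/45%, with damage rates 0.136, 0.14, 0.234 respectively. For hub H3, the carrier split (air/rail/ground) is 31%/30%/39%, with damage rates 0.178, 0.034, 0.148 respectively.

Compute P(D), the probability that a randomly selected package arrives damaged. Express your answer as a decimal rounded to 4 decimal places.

P(D|H1) = 0.13·0.093 + 0.27·0.042 + 0.6·0.248 = 0.01209 + 0.01134 + 0.1488 = 0.17223
P(D|H2) = 0.04·0.136 + 0.51·0.14 + 0.45·0.234 = 0.00544 + 0.0714 + 0.1053 = 0.18214
P(D|H3) = 0.31·0.178 + 0.3·0.034 + 0.39·0.148 = 0.05518 + 0.0102 + 0.05772 = 0.1231
Then overall,
P(D) = 0.2·0.17223 + 0.28·0.18214 + 0.52·0.1231
      = 0.034446 + 0.0509992 + 0.064012 = 0.1494572

0.1495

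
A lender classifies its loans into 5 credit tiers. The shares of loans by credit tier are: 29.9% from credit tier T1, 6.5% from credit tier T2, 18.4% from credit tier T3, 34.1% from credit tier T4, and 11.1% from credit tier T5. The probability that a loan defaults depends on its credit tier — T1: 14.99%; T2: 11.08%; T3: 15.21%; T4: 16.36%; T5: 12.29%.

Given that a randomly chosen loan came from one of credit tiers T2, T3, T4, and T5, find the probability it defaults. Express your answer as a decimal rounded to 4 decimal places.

P(D|S) ≈ 0.1492

Let S = {T2, T3, T4, T5}.
P(S) = 0.065 + 0.184 + 0.341 + 0.111 = 0.701.
P(D ∩ S) = 0.1108·0.065 + 0.1521·0.184 + 0.1636·0.341 + 0.1229·0.111 = 0.007202 + 0.0279864 + 0.0557876 + 0.0136419 = 0.1046179.
P(D | S) = 0.1046179 / 0.701 = 0.149241…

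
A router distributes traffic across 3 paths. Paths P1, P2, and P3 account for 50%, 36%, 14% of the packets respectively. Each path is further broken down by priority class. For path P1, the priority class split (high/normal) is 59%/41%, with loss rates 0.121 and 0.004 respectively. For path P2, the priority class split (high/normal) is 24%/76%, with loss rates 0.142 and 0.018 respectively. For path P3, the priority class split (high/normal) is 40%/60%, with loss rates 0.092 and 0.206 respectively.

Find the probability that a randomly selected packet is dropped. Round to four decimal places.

P(L) ≈ 0.0762

P(L|P1) = 0.59·0.121 + 0.41·0.004 = 0.07139 + 0.00164 = 0.07303
P(L|P2) = 0.24·0.142 + 0.76·0.018 = 0.03408 + 0.01368 = 0.04776
P(L|P3) = 0.4·0.092 + 0.6·0.206 = 0.0368 + 0.1236 = 0.1604
By total probability over the outer partition,
P(L) = 0.5·0.07303 + 0.36·0.04776 + 0.14·0.1604
      = 0.036515 + 0.0171936 + 0.022456 = 0.0761646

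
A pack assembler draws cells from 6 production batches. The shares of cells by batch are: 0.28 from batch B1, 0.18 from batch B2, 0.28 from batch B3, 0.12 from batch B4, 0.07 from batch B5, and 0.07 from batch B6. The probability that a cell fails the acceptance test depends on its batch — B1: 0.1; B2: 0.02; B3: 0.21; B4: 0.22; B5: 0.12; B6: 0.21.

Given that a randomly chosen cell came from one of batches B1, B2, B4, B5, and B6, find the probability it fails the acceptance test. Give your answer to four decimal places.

Let S = {B1, B2, B4, B5, B6}.
P(S) = 0.28 + 0.18 + 0.12 + 0.07 + 0.07 = 0.72.
P(F ∩ S) = 0.1·0.28 + 0.02·0.18 + 0.22·0.12 + 0.12·0.07 + 0.21·0.07 = 0.028 + 0.0036 + 0.0264 + 0.0084 + 0.0147 = 0.0811.
P(F | S) = 0.0811 / 0.72 = 0.112639…

0.1126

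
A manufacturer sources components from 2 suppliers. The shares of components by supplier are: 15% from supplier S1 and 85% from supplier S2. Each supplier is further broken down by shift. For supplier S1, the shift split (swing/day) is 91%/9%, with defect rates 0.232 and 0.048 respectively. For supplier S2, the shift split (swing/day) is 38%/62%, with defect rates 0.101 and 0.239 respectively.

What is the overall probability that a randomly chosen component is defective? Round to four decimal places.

0.1909

P(D|S1) = 0.91·0.232 + 0.09·0.048 = 0.21112 + 0.00432 = 0.21544
P(D|S2) = 0.38·0.101 + 0.62·0.239 = 0.03838 + 0.14818 = 0.18656
Then overall,
P(D) = 0.15·0.21544 + 0.85·0.18656
      = 0.032316 + 0.158576 = 0.190892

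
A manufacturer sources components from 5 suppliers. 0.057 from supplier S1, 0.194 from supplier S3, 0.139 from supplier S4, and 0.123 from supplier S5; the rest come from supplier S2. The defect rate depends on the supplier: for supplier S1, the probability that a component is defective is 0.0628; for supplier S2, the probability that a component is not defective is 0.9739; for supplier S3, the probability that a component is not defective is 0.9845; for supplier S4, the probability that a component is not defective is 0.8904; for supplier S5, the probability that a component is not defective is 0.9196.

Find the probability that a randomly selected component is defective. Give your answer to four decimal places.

P(S2) = 1 − (0.057 + 0.194 + 0.139 + 0.123) = 0.487.
P(D|S2) = 1 − 0.9739 = 0.0261.
P(D|S3) = 1 − 0.9845 = 0.0155.
P(D|S4) = 1 − 0.8904 = 0.1096.
P(D|S5) = 1 − 0.9196 = 0.0804.
P(D) = P(D|S1)·P(S1) + P(D|S2)·P(S2) + P(D|S3)·P(S3) + P(D|S4)·P(S4) + P(D|S5)·P(S5)
      = 0.0628·0.057 + 0.0261·0.487 + 0.0155·0.194 + 0.1096·0.139 + 0.0804·0.123
      = 0.0035796 + 0.0127107 + 0.003007 + 0.0152344 + 0.0098892 = 0.0444209

P(D) ≈ 0.0444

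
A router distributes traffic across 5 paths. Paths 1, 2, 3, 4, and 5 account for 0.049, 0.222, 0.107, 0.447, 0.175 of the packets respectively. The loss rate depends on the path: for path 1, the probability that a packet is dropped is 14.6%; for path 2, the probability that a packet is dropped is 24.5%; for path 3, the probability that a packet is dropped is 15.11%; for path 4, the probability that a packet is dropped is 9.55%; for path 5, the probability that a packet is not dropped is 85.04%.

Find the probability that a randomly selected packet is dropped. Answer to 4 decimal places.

P(L|5) = 1 − 0.8504 = 0.1496.
Summing over the partition,
P(L) = P(L|1)·P(1) + P(L|2)·P(2) + P(L|3)·P(3) + P(L|4)·P(4) + P(L|5)·P(5)
      = 0.146·0.049 + 0.245·0.222 + 0.1511·0.107 + 0.0955·0.447 + 0.1496·0.175
      = 0.007154 + 0.05439 + 0.0161677 + 0.0426885 + 0.02618 = 0.1465802

0.1466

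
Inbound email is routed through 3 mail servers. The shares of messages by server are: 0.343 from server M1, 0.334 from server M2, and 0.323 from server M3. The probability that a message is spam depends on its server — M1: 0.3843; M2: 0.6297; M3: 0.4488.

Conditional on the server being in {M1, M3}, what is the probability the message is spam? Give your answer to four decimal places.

P(S|J) ≈ 0.4156

Let J = {M1, M3}.
P(J) = 0.343 + 0.323 = 0.666.
P(S ∩ J) = 0.3843·0.343 + 0.4488·0.323 = 0.1318149 + 0.1449624 = 0.2767773.
P(S | J) = 0.2767773 / 0.666 = 0.415582…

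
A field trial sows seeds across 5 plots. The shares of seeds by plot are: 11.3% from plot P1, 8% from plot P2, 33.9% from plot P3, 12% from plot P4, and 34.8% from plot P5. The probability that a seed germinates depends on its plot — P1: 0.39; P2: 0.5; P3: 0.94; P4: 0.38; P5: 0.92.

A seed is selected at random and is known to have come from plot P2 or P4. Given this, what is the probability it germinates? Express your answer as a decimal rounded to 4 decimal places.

P(G|S) ≈ 0.4280

Let S = {P2, P4}.
P(S) = 0.08 + 0.12 = 0.2.
P(G ∩ S) = 0.5·0.08 + 0.38·0.12 = 0.04 + 0.0456 = 0.0856.
P(G | S) = 0.0856 / 0.2 = 0.428000…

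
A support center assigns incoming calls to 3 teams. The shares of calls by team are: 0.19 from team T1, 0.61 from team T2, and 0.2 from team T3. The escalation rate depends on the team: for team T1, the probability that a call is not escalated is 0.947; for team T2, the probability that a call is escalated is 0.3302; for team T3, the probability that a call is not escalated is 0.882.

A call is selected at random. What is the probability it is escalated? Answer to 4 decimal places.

P(E) ≈ 0.2351

P(E|T1) = 1 − 0.947 = 0.053.
P(E|T3) = 1 − 0.882 = 0.118.
P(E) = P(E|T1)·P(T1) + P(E|T2)·P(T2) + P(E|T3)·P(T3)
      = 0.053·0.19 + 0.3302·0.61 + 0.118·0.2
      = 0.01007 + 0.201422 + 0.0236 = 0.235092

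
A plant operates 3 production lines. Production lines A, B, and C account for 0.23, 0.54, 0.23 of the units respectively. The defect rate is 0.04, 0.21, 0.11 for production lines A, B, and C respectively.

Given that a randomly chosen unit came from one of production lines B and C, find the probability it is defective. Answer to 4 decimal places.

Let S = {B, C}.
P(S) = 0.54 + 0.23 = 0.77.
P(D ∩ S) = 0.21·0.54 + 0.11·0.23 = 0.1134 + 0.0253 = 0.1387.
P(D | S) = 0.1387 / 0.77 = 0.180130…

0.1801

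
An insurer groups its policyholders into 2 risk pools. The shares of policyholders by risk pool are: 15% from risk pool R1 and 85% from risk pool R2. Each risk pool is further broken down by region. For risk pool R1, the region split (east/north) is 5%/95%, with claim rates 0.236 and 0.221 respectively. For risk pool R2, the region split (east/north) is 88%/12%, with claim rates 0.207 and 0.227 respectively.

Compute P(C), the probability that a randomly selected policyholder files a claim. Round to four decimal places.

P(C) ≈ 0.2113

P(C|R1) = 0.05·0.236 + 0.95·0.221 = 0.0118 + 0.20995 = 0.22175
P(C|R2) = 0.88·0.207 + 0.12·0.227 = 0.18216 + 0.02724 = 0.2094
By total probability over the outer partition,
P(C) = 0.15·0.22175 + 0.85·0.2094
      = 0.0332625 + 0.17799 = 0.2112525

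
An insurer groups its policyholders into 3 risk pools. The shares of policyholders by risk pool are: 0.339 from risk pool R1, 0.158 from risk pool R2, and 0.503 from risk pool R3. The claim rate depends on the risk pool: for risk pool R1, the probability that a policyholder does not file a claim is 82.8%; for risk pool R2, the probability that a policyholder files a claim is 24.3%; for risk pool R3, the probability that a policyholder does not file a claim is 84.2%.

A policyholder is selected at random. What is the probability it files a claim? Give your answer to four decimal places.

P(C|R1) = 1 − 0.828 = 0.172.
P(C|R3) = 1 − 0.842 = 0.158.
Summing over the partition,
P(C) = P(C|R1)·P(R1) + P(C|R2)·P(R2) + P(C|R3)·P(R3)
      = 0.172·0.339 + 0.243·0.158 + 0.158·0.503
      = 0.058308 + 0.038394 + 0.079474 = 0.176176

P(C) ≈ 0.1762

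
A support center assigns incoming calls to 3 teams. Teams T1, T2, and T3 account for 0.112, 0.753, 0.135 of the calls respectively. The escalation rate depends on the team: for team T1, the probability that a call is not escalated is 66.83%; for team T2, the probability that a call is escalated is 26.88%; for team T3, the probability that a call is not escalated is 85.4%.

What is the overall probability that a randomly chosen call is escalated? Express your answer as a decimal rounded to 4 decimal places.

P(E) ≈ 0.2593

P(E|T1) = 1 − 0.6683 = 0.3317.
P(E|T3) = 1 − 0.854 = 0.146.
Using total probability over the partition,
P(E) = P(E|T1)·P(T1) + P(E|T2)·P(T2) + P(E|T3)·P(T3)
      = 0.3317·0.112 + 0.2688·0.753 + 0.146·0.135
      = 0.0371504 + 0.2024064 + 0.01971 = 0.2592668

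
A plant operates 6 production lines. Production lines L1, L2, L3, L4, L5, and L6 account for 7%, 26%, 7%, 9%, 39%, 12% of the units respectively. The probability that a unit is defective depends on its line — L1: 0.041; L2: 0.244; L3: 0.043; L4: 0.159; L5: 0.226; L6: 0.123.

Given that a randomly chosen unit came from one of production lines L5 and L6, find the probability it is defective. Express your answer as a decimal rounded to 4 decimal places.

Let S = {L5, L6}.
P(S) = 0.39 + 0.12 = 0.51.
P(D ∩ S) = 0.226·0.39 + 0.123·0.12 = 0.08814 + 0.01476 = 0.1029.
P(D | S) = 0.1029 / 0.51 = 0.201765…

0.2018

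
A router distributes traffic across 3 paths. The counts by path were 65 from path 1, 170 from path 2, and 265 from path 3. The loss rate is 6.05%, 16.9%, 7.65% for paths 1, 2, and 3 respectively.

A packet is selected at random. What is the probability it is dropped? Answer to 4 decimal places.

0.1059

Total: 65 + 170 + 265 = 500.
P(1) = 65/500 = 0.13. P(2) = 170/500 = 0.34. P(3) = 265/500 = 0.53.
P(L) = P(L|1)·P(1) + P(L|2)·P(2) + P(L|3)·P(3)
      = 0.0605·0.13 + 0.169·0.34 + 0.0765·0.53
      = 0.007865 + 0.05746 + 0.040545 = 0.10587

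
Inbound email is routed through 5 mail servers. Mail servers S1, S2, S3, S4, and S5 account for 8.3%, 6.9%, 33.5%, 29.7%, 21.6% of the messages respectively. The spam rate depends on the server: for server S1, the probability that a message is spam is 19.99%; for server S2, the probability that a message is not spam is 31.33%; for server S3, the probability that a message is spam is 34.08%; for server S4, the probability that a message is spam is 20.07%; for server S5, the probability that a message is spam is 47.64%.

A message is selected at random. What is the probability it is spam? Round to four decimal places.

P(S) ≈ 0.3407

P(S|S2) = 1 − 0.3133 = 0.6867.
P(S) = P(S|S1)·P(S1) + P(S|S2)·P(S2) + P(S|S3)·P(S3) + P(S|S4)·P(S4) + P(S|S5)·P(S5)
      = 0.1999·0.083 + 0.6867·0.069 + 0.3408·0.335 + 0.2007·0.297 + 0.4764·0.216
      = 0.0165917 + 0.0473823 + 0.114168 + 0.0596079 + 0.1029024 = 0.3406523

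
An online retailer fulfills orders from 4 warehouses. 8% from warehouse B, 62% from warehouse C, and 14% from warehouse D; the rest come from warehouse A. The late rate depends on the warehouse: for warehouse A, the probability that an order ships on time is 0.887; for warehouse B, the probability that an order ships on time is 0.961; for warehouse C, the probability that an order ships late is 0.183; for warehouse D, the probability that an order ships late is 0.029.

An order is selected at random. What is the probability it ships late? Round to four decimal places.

P(L) ≈ 0.1387

P(A) = 1 − (0.08 + 0.62 + 0.14) = 0.16.
P(L|A) = 1 − 0.887 = 0.113.
P(L|B) = 1 − 0.961 = 0.039.
P(L) = P(L|A)·P(A) + P(L|B)·P(B) + P(L|C)·P(C) + P(L|D)·P(D)
      = 0.113·0.16 + 0.039·0.08 + 0.183·0.62 + 0.029·0.14
      = 0.01808 + 0.00312 + 0.11346 + 0.00406 = 0.13872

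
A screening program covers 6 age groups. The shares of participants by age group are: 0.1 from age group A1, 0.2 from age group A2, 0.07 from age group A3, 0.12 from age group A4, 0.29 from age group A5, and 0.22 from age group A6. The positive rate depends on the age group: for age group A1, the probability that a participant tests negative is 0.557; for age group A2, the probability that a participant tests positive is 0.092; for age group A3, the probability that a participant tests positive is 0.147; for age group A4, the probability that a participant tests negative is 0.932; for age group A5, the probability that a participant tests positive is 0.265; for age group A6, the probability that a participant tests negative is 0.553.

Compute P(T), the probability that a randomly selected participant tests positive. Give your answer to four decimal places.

P(T|A1) = 1 − 0.557 = 0.443.
P(T|A4) = 1 − 0.932 = 0.068.
P(T|A6) = 1 − 0.553 = 0.447.
Summing over the partition,
P(T) = P(T|A1)·P(A1) + P(T|A2)·P(A2) + P(T|A3)·P(A3) + P(T|A4)·P(A4) + P(T|A5)·P(A5) + P(T|A6)·P(A6)
      = 0.443·0.1 + 0.092·0.2 + 0.147·0.07 + 0.068·0.12 + 0.265·0.29 + 0.447·0.22
      = 0.0443 + 0.0184 + 0.01029 + 0.00816 + 0.07685 + 0.09834 = 0.25634

0.2563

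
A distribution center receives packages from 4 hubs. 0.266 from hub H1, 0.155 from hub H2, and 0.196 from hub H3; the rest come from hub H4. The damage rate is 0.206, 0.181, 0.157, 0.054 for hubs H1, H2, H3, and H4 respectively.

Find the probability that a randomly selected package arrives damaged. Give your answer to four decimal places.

P(H4) = 1 − (0.266 + 0.155 + 0.196) = 0.383.
P(D) = P(D|H1)·P(H1) + P(D|H2)·P(H2) + P(D|H3)·P(H3) + P(D|H4)·P(H4)
      = 0.206·0.266 + 0.181·0.155 + 0.157·0.196 + 0.054·0.383
      = 0.054796 + 0.028055 + 0.030772 + 0.020682 = 0.134305

P(D) ≈ 0.1343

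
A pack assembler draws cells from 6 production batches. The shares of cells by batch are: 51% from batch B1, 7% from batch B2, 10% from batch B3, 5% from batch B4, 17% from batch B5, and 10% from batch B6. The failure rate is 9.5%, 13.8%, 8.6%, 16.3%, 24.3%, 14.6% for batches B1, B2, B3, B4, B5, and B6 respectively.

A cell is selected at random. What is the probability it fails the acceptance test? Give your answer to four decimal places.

0.1308

P(F) = P(F|B1)·P(B1) + P(F|B2)·P(B2) + P(F|B3)·P(B3) + P(F|B4)·P(B4) + P(F|B5)·P(B5) + P(F|B6)·P(B6)
      = 0.095·0.51 + 0.138·0.07 + 0.086·0.1 + 0.163·0.05 + 0.243·0.17 + 0.146·0.1
      = 0.04845 + 0.00966 + 0.0086 + 0.00815 + 0.04131 + 0.0146 = 0.13077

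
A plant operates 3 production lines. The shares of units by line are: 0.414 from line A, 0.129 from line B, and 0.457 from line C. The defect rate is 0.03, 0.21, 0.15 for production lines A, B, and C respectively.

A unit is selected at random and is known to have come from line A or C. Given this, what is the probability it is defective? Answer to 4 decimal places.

Let S = {A, C}.
P(S) = 0.414 + 0.457 = 0.871.
P(D ∩ S) = 0.03·0.414 + 0.15·0.457 = 0.01242 + 0.06855 = 0.08097.
P(D | S) = 0.08097 / 0.871 = 0.092962…

P(D|S) ≈ 0.0930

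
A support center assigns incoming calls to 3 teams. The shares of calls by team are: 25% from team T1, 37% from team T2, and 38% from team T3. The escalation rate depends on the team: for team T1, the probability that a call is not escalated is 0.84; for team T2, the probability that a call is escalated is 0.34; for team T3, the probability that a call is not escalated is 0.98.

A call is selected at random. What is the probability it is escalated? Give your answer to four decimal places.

P(E|T1) = 1 − 0.84 = 0.16.
P(E|T3) = 1 − 0.98 = 0.02.
P(E) = P(E|T1)·P(T1) + P(E|T2)·P(T2) + P(E|T3)·P(T3)
      = 0.16·0.25 + 0.34·0.37 + 0.02·0.38
      = 0.04 + 0.1258 + 0.0076 = 0.1734

P(E) ≈ 0.1734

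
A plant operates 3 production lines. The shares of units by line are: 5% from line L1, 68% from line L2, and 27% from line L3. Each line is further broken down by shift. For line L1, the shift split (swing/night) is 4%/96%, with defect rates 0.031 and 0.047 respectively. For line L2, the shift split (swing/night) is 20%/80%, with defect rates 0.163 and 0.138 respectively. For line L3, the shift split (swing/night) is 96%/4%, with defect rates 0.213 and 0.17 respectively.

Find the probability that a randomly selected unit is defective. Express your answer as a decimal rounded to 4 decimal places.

P(D|L1) = 0.04·0.031 + 0.96·0.047 = 0.00124 + 0.04512 = 0.04636
P(D|L2) = 0.2·0.163 + 0.8·0.138 = 0.0326 + 0.1104 = 0.143
P(D|L3) = 0.96·0.213 + 0.04·0.17 = 0.20448 + 0.0068 = 0.21128
Then overall,
P(D) = 0.05·0.04636 + 0.68·0.143 + 0.27·0.21128
      = 0.002318 + 0.09724 + 0.0570456 = 0.1566036

0.1566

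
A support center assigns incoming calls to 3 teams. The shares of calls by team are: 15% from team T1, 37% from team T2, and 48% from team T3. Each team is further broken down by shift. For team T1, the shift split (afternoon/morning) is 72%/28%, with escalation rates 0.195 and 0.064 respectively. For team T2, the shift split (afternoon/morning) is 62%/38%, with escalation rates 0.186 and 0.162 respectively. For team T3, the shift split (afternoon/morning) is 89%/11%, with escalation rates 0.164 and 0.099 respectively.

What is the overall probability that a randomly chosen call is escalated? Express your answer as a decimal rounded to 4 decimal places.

P(E) ≈ 0.1645

P(E|T1) = 0.72·0.195 + 0.28·0.064 = 0.1404 + 0.01792 = 0.15832
P(E|T2) = 0.62·0.186 + 0.38·0.162 = 0.11532 + 0.06156 = 0.17688
P(E|T3) = 0.89·0.164 + 0.11·0.099 = 0.14596 + 0.01089 = 0.15685
By total probability over the outer partition,
P(E) = 0.15·0.15832 + 0.37·0.17688 + 0.48·0.15685
      = 0.023748 + 0.0654456 + 0.075288 = 0.1644816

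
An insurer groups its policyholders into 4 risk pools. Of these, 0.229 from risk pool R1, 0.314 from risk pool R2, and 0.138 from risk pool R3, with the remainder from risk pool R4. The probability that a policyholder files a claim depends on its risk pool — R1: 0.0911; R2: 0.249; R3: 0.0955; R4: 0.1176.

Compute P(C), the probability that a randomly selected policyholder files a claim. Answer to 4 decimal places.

0.1497

P(R4) = 1 − (0.229 + 0.314 + 0.138) = 0.319.
Using total probability over the partition,
P(C) = P(C|R1)·P(R1) + P(C|R2)·P(R2) + P(C|R3)·P(R3) + P(C|R4)·P(R4)
      = 0.0911·0.229 + 0.249·0.314 + 0.0955·0.138 + 0.1176·0.319
      = 0.0208619 + 0.078186 + 0.013179 + 0.0375144 = 0.1497413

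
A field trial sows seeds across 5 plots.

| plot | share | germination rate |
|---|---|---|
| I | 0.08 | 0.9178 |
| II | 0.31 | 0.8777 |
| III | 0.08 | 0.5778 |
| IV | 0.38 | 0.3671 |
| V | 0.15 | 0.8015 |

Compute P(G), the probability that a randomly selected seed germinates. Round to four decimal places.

P(G) = P(G|I)·P(I) + P(G|II)·P(II) + P(G|III)·P(III) + P(G|IV)·P(IV) + P(G|V)·P(V)
      = 0.9178·0.08 + 0.8777·0.31 + 0.5778·0.08 + 0.3671·0.38 + 0.8015·0.15
      = 0.073424 + 0.272087 + 0.046224 + 0.139498 + 0.120225 = 0.651458

P(G) ≈ 0.6515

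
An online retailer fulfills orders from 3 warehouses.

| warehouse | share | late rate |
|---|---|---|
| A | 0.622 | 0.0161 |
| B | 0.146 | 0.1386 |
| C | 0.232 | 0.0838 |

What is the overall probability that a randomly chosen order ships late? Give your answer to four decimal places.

P(L) = P(L|A)·P(A) + P(L|B)·P(B) + P(L|C)·P(C)
      = 0.0161·0.622 + 0.1386·0.146 + 0.0838·0.232
      = 0.0100142 + 0.0202356 + 0.0194416 = 0.0496914

0.0497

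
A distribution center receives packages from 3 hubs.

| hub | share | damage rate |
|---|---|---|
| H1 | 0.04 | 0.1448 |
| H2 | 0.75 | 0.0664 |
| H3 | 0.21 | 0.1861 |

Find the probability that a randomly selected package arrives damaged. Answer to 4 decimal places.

P(D) ≈ 0.0947

P(D) = P(D|H1)·P(H1) + P(D|H2)·P(H2) + P(D|H3)·P(H3)
      = 0.1448·0.04 + 0.0664·0.75 + 0.1861·0.21
      = 0.005792 + 0.0498 + 0.039081 = 0.094673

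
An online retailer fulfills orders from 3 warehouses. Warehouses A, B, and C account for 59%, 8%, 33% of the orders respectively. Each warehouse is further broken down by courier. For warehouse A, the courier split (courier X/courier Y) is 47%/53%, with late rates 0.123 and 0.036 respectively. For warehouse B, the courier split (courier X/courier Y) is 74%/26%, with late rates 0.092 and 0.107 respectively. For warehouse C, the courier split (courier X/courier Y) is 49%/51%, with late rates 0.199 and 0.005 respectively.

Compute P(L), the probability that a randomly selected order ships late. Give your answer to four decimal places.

0.0861

P(L|A) = 0.47·0.123 + 0.53·0.036 = 0.05781 + 0.01908 = 0.07689
P(L|B) = 0.74·0.092 + 0.26·0.107 = 0.06808 + 0.02782 = 0.0959
P(L|C) = 0.49·0.199 + 0.51·0.005 = 0.09751 + 0.00255 = 0.10006
Then overall,
P(L) = 0.59·0.07689 + 0.08·0.0959 + 0.33·0.10006
      = 0.0453651 + 0.007672 + 0.0330198 = 0.0860569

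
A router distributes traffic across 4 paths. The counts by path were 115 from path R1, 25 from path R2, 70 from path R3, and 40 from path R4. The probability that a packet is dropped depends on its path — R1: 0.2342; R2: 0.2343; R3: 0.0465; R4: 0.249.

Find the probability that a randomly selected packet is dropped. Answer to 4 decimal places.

Total: 115 + 25 + 70 + 40 = 250.
P(R1) = 115/250 = 0.46. P(R2) = 25/250 = 0.1. P(R3) = 70/250 = 0.28. P(R4) = 40/250 = 0.16.
P(L) = P(L|R1)·P(R1) + P(L|R2)·P(R2) + P(L|R3)·P(R3) + P(L|R4)·P(R4)
      = 0.2342·0.46 + 0.2343·0.1 + 0.0465·0.28 + 0.249·0.16
      = 0.107732 + 0.02343 + 0.01302 + 0.03984 = 0.184022

P(L) ≈ 0.1840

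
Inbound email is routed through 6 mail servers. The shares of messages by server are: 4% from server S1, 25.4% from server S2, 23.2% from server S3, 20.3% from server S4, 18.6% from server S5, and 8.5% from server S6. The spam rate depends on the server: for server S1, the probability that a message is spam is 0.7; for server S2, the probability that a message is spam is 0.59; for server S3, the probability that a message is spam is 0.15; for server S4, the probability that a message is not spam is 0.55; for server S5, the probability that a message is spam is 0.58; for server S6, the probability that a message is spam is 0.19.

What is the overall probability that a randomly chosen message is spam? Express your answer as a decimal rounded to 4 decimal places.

P(S|S4) = 1 − 0.55 = 0.45.
P(S) = P(S|S1)·P(S1) + P(S|S2)·P(S2) + P(S|S3)·P(S3) + P(S|S4)·P(S4) + P(S|S5)·P(S5) + P(S|S6)·P(S6)
      = 0.7·0.04 + 0.59·0.254 + 0.15·0.232 + 0.45·0.203 + 0.58·0.186 + 0.19·0.085
      = 0.028 + 0.14986 + 0.0348 + 0.09135 + 0.10788 + 0.01615 = 0.42804

P(S) ≈ 0.4280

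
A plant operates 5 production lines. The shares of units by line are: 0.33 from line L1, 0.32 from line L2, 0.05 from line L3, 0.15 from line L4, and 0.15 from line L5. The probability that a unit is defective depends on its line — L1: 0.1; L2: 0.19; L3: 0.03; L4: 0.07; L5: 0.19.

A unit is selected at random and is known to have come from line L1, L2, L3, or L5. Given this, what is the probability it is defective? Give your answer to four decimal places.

P(D|S) ≈ 0.1456

Let S = {L1, L2, L3, L5}.
P(S) = 0.33 + 0.32 + 0.05 + 0.15 = 0.85.
P(D ∩ S) = 0.1·0.33 + 0.19·0.32 + 0.03·0.05 + 0.19·0.15 = 0.033 + 0.0608 + 0.0015 + 0.0285 = 0.1238.
P(D | S) = 0.1238 / 0.85 = 0.145647…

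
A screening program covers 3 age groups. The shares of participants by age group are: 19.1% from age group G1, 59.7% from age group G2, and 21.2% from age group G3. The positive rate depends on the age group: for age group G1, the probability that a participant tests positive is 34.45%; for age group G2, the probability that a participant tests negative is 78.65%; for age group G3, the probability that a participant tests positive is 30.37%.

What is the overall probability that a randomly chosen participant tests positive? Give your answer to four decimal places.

P(T|G2) = 1 − 0.7865 = 0.2135.
By the law of total probability,
P(T) = P(T|G1)·P(G1) + P(T|G2)·P(G2) + P(T|G3)·P(G3)
      = 0.3445·0.191 + 0.2135·0.597 + 0.3037·0.212
      = 0.0657995 + 0.1274595 + 0.0643844 = 0.2576434

0.2576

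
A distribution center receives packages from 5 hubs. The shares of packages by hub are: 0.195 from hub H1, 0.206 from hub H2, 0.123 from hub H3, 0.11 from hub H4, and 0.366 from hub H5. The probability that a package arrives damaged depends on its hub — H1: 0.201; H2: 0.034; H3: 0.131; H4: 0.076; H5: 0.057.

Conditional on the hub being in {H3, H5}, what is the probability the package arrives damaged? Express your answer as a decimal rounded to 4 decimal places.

Let S = {H3, H5}.
P(S) = 0.123 + 0.366 = 0.489.
P(D ∩ S) = 0.131·0.123 + 0.057·0.366 = 0.016113 + 0.020862 = 0.036975.
P(D | S) = 0.036975 / 0.489 = 0.075613…

P(D|S) ≈ 0.0756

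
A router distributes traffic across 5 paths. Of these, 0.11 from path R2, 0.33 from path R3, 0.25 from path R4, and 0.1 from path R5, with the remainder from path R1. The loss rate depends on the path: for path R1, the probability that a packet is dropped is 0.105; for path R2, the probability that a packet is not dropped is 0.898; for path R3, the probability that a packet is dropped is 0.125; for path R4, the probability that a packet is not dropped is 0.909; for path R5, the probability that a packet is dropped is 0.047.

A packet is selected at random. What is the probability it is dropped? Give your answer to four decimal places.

0.1020

P(R1) = 1 − (0.11 + 0.33 + 0.25 + 0.1) = 0.21.
P(L|R2) = 1 − 0.898 = 0.102.
P(L|R4) = 1 − 0.909 = 0.091.
P(L) = P(L|R1)·P(R1) + P(L|R2)·P(R2) + P(L|R3)·P(R3) + P(L|R4)·P(R4) + P(L|R5)·P(R5)
      = 0.105·0.21 + 0.102·0.11 + 0.125·0.33 + 0.091·0.25 + 0.047·0.1
      = 0.02205 + 0.01122 + 0.04125 + 0.02275 + 0.0047 = 0.10197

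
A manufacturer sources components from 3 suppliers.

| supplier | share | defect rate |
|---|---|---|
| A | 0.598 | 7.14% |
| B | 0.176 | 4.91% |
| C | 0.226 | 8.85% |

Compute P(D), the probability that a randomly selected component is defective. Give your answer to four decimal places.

Using total probability over the partition,
P(D) = P(D|A)·P(A) + P(D|B)·P(B) + P(D|C)·P(C)
      = 0.0714·0.598 + 0.0491·0.176 + 0.0885·0.226
      = 0.0426972 + 0.0086416 + 0.020001 = 0.0713398

P(D) ≈ 0.0713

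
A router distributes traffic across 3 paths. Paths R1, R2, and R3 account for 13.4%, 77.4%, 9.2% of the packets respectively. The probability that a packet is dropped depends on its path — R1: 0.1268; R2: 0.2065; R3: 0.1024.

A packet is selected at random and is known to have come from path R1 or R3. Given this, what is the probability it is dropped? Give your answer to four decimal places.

0.1169

Let S = {R1, R3}.
P(S) = 0.134 + 0.092 = 0.226.
P(L ∩ S) = 0.1268·0.134 + 0.1024·0.092 = 0.0169912 + 0.0094208 = 0.026412.
P(L | S) = 0.026412 / 0.226 = 0.116867…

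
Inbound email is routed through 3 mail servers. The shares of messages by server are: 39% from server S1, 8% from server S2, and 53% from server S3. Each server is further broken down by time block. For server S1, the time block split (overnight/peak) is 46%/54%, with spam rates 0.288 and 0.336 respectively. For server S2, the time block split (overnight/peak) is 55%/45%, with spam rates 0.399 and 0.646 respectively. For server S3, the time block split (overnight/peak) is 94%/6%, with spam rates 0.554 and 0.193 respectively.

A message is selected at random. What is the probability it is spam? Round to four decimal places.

P(S|S1) = 0.46·0.288 + 0.54·0.336 = 0.13248 + 0.18144 = 0.31392
P(S|S2) = 0.55·0.399 + 0.45·0.646 = 0.21945 + 0.2907 = 0.51015
P(S|S3) = 0.94·0.554 + 0.06·0.193 = 0.52076 + 0.01158 = 0.53234
By total probability over the outer partition,
P(S) = 0.39·0.31392 + 0.08·0.51015 + 0.53·0.53234
      = 0.1224288 + 0.040812 + 0.2821402 = 0.445381

P(S) ≈ 0.4454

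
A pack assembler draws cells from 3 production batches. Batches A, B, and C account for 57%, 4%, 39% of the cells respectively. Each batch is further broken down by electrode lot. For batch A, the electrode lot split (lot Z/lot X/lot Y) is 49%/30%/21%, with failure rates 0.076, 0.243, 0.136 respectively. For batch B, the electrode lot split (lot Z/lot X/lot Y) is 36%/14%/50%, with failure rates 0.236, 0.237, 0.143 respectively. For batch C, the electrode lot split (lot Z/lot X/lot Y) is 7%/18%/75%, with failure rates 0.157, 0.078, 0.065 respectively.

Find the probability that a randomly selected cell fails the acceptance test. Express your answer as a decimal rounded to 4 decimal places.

0.1154

P(F|A) = 0.49·0.076 + 0.3·0.243 + 0.21·0.136 = 0.03724 + 0.0729 + 0.02856 = 0.1387
P(F|B) = 0.36·0.236 + 0.14·0.237 + 0.5·0.143 = 0.08496 + 0.03318 + 0.0715 = 0.18964
P(F|C) = 0.07·0.157 + 0.18·0.078 + 0.75·0.065 = 0.01099 + 0.01404 + 0.04875 = 0.07378
Then overall,
P(F) = 0.57·0.1387 + 0.04·0.18964 + 0.39·0.07378
      = 0.079059 + 0.0075856 + 0.0287742 = 0.1154188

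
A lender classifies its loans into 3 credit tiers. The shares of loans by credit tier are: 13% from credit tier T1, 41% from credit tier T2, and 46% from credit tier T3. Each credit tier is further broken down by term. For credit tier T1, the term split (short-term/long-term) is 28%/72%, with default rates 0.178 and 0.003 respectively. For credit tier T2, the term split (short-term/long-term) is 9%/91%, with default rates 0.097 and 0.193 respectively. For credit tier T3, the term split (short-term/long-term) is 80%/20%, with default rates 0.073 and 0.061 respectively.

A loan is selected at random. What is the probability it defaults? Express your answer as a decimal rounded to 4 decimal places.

P(D|T1) = 0.28·0.178 + 0.72·0.003 = 0.04984 + 0.00216 = 0.052
P(D|T2) = 0.09·0.097 + 0.91·0.193 = 0.00873 + 0.17563 = 0.18436
P(D|T3) = 0.8·0.073 + 0.2·0.061 = 0.0584 + 0.0122 = 0.0706
By total probability over the outer partition,
P(D) = 0.13·0.052 + 0.41·0.18436 + 0.46·0.0706
      = 0.00676 + 0.0755876 + 0.032476 = 0.1148236

0.1148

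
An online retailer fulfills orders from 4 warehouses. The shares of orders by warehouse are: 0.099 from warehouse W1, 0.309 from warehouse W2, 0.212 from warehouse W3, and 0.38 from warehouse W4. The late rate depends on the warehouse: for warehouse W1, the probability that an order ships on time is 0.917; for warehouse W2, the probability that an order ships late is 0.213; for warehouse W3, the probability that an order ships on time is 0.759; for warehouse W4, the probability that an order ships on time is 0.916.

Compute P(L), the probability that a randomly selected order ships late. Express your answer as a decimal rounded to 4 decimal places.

P(L) ≈ 0.1570

P(L|W1) = 1 − 0.917 = 0.083.
P(L|W3) = 1 − 0.759 = 0.241.
P(L|W4) = 1 − 0.916 = 0.084.
Using total probability over the partition,
P(L) = P(L|W1)·P(W1) + P(L|W2)·P(W2) + P(L|W3)·P(W3) + P(L|W4)·P(W4)
      = 0.083·0.099 + 0.213·0.309 + 0.241·0.212 + 0.084·0.38
      = 0.008217 + 0.065817 + 0.051092 + 0.03192 = 0.157046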